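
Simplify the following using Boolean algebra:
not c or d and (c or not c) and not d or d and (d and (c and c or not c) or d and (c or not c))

not c or d

not c or d and (c or not c) and not d or d and (d and (c and c or not c) or d and (c or not c))
= not c or d and (c or not c) and not d or d and (d and (c or not c) or d and (c or not c))   [idempotence]
= not c or d and (c or not c) and not d or d and d and (c or not c)   [idempotence]
= not c or d and (c or not c)   [distribution]
= not c or d   [complement / identity]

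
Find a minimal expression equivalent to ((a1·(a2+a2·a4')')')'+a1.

a1

((a1·(a2+a2·a4')')')'+a1
= ((a1·a2')')'+a1
= a1·a2'+a1
= a1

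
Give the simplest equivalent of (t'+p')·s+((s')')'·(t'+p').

t'+p'

(t'+p')·s+((s')')'·(t'+p')
= (t'+p')·s+s'·(t'+p')   [double negation]
= t'+p'   [distribution]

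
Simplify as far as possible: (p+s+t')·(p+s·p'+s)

(p+s+t')·(p+s·p'+s)
= (p+s+t')·(p+s)   — absorption
= p+s   — absorption

p+s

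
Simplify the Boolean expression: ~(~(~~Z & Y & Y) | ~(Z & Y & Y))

~(~(~~Z & Y & Y) | ~(Z & Y & Y))
= ~(~(Z & Y & Y) | ~(Z & Y & Y))   (double negation)
= ~~(Z & Y & Y)   (idempotence)
= ~~(Z & Y)   (idempotence)
= Z & Y   (double negation)

Z & Y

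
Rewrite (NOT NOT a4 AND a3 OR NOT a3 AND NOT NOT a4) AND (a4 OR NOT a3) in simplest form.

a4

(NOT NOT a4 AND a3 OR NOT a3 AND NOT NOT a4) AND (a4 OR NOT a3)
= NOT NOT a4 AND (a4 OR NOT a3)   — distribution
= a4 AND (a4 OR NOT a3)   — double negation
= a4   — absorption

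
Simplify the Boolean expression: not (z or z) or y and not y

not z

not (z or z) or y and not y
= not (z or z)
= not z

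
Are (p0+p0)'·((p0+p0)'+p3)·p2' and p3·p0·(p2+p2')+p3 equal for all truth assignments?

E1: (p0+p0)'·((p0+p0)'+p3)·p2'
    = (p0+p0)'·p2'   (absorption)
    = p0'·p2'   (idempotence)
E2: p3·p0·(p2+p2')+p3
    = p3·p0+p3   (complement / identity)
    = p3   (absorption)
These differ: at p0=1, p2=0, p3=1, E1 = 0 but E2 = 1.

No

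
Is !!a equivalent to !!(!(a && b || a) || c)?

No

E1: !!a
    = a   (double negation)
E2: !!(!(a && b || a) || c)
    = !!(!a || c)   (absorption)
    = !a || c   (double negation)
These differ: at a=0, b=0, c=1, E1 = 0 but E2 = 1.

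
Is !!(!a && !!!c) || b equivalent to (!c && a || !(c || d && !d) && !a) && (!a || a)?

No

E1: !!(!a && !!!c) || b
    = !!(!a && !c) || b   [double negation]
    = !a && !c || b   [double negation]
E2: (!c && a || !(c || d && !d) && !a) && (!a || a)
    = !c && a || !(c || d && !d) && !a   [complement / identity]
    = !c && a || !c && !a   [complement / identity]
    = !c   [distribution]
These differ: at a=1, b=1, c=1, d=0, E1 = 1 but E2 = 0.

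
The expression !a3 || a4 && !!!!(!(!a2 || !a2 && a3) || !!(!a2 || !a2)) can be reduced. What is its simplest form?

!a3 || a4

!a3 || a4 && !!!!(!(!a2 || !a2 && a3) || !!(!a2 || !a2))
= !a3 || a4 && !!!!(!(!a2 || !a2 && a3) || !!!a2)   (idempotence)
= !a3 || a4 && !!(!(!a2 || !a2 && a3) || !!!a2)   (double negation)
= !a3 || a4 && !((!a2 || !a2 && a3) && !!a2)   (De Morgan)
= !a3 || a4 && !(!a2 && !!a2)   (absorption)
= !a3 || a4 && (a2 || !a2)   (De Morgan)
= !a3 || a4   (complement / identity)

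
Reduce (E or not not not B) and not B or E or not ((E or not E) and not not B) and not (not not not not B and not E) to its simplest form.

(E or not not not B) and not B or E or not ((E or not E) and not not B) and not (not not not not B and not E)
= (E or not not not B) and not B or E or not not not B and not (not not not not B and not E)   — complement / identity
= (E or not not not B) and not B or E or not not not B and (not not not B or E)   — De Morgan
= (E or not not not B) and not B or E or not not not B   — absorption
= E or not not not B   — absorption
= E or not B   — double negation

E or not B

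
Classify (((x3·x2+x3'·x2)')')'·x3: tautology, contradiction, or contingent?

(((x3·x2+x3'·x2)')')'·x3
= ((x2')')'·x3   (distribution)
= x2'·x3   (double negation)
This depends on x2, x3, so it is not a constant.

contingent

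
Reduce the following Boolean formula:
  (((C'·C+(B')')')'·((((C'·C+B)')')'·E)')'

B'

(((C'·C+(B')')')'·((((C'·C+B)')')'·E)')'
= (((C'·C+B)')'·((((C'·C+B)')')'·E)')'   [double negation]
= (((C'·C+B)')'·((C'·C+B)'·E)')'   [double negation]
= (C'·C+B)'+(C'·C+B)'·E   [De Morgan]
= (C'·C+B)'   [absorption]
= B'   [complement / identity]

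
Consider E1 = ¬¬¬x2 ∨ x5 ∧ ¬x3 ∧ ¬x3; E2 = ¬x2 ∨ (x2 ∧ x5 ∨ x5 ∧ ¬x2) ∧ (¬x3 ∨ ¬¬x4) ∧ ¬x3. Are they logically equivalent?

Yes

E1: ¬¬¬x2 ∨ x5 ∧ ¬x3 ∧ ¬x3
    = ¬¬¬x2 ∨ x5 ∧ ¬x3   [idempotence]
    = ¬x2 ∨ x5 ∧ ¬x3   [double negation]
E2: ¬x2 ∨ (x2 ∧ x5 ∨ x5 ∧ ¬x2) ∧ (¬x3 ∨ ¬¬x4) ∧ ¬x3
    = ¬x2 ∨ (x2 ∧ x5 ∨ x5 ∧ ¬x2) ∧ (¬x3 ∨ x4) ∧ ¬x3   [double negation]
    = ¬x2 ∨ (x2 ∧ x5 ∨ x5 ∧ ¬x2) ∧ ¬x3   [absorption]
    = ¬x2 ∨ x5 ∧ ¬x3   [distribution]
Both reduce to ¬x2 ∨ x5 ∧ ¬x3, so they are equivalent.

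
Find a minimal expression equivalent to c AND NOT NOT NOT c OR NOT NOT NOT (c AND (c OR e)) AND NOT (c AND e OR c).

NOT c

c AND NOT NOT NOT c OR NOT NOT NOT (c AND (c OR e)) AND NOT (c AND e OR c)
= c AND NOT NOT NOT c OR NOT NOT NOT c AND NOT (c AND e OR c)   (absorption)
= c AND NOT NOT NOT c OR NOT NOT NOT c AND NOT c   (absorption)
= NOT NOT NOT c   (distribution)
= NOT c   (double negation)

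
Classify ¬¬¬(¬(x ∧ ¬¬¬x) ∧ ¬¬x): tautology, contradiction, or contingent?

¬¬¬(¬(x ∧ ¬¬¬x) ∧ ¬¬x)
= ¬¬(x ∧ ¬¬¬x ∨ ¬x)
= ¬¬(x ∧ ¬x ∨ ¬x)
= ¬¬¬x
= ¬x
This depends on x, so it is not a constant.

contingent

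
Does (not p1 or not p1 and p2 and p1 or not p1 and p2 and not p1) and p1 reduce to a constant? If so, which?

(not p1 or not p1 and p2 and p1 or not p1 and p2 and not p1) and p1
= (not p1 or not p1 and p2) and p1   — distribution
= not p1 and p1   — absorption
= False   — complement

yes, False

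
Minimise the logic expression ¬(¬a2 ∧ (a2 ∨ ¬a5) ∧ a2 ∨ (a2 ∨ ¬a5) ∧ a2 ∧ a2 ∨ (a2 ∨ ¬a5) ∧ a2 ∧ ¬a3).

¬a2

¬(¬a2 ∧ (a2 ∨ ¬a5) ∧ a2 ∨ (a2 ∨ ¬a5) ∧ a2 ∧ a2 ∨ (a2 ∨ ¬a5) ∧ a2 ∧ ¬a3)
= ¬((a2 ∨ ¬a5) ∧ a2 ∨ (a2 ∨ ¬a5) ∧ a2 ∧ ¬a3)   (distribution)
= ¬((a2 ∨ ¬a5) ∧ a2)   (absorption)
= ¬a2   (absorption)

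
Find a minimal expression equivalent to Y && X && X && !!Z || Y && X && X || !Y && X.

Y && X && X && !!Z || Y && X && X || !Y && X
= Y && X && X && Z || Y && X && X || !Y && X
= Y && X && X || !Y && X
= Y && X || !Y && X
= X

X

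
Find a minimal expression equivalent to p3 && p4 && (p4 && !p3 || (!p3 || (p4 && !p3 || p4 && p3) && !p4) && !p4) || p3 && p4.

p3 && p4

p3 && p4 && (p4 && !p3 || (!p3 || (p4 && !p3 || p4 && p3) && !p4) && !p4) || p3 && p4
= p3 && p4 && (p4 && !p3 || (!p3 || p4 && !p4) && !p4) || p3 && p4   [distribution]
= p3 && p4 && (p4 && !p3 || !p3 && !p4) || p3 && p4   [complement / identity]
= p3 && p4 && !p3 || p3 && p4   [distribution]
= p3 && p4   [absorption]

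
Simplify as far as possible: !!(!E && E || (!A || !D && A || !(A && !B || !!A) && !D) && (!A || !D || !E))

!A || !D

!!(!E && E || (!A || !D && A || !(A && !B || !!A) && !D) && (!A || !D || !E))
= !!(!E && E || (!A || !D && A || !(A && !B || A) && !D) && (!A || !D || !E))
= !!(!E && E || (!A || !D && A || !A && !D) && (!A || !D || !E))
= !!(!E && E || (!A || !D) && (!A || !D || !E))
= !!((!A || !D) && (!A || !D || !E))
= !!(!A || !D)
= !A || !D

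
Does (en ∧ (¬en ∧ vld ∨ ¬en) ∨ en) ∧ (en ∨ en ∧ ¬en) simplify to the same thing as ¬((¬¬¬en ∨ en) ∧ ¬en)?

Yes

E1: (en ∧ (¬en ∧ vld ∨ ¬en) ∨ en) ∧ (en ∨ en ∧ ¬en)
    = (en ∧ ¬en ∨ en) ∧ (en ∨ en ∧ ¬en)   [absorption]
    = en ∧ en ∨ en ∧ ¬en   [distribution]
    = en   [distribution]
E2: ¬((¬¬¬en ∨ en) ∧ ¬en)
    = ¬((¬en ∨ en) ∧ ¬en)   [double negation]
    = ¬¬en   [complement / identity]
    = en   [double negation]
Both reduce to en, so they are equivalent.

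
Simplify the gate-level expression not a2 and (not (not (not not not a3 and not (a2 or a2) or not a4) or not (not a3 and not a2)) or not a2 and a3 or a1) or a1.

not a2 and (not (not (not not not a3 and not (a2 or a2) or not a4) or not (not a3 and not a2)) or not a2 and a3 or a1) or a1
= not a2 and (not (not (not not not a3 and not a2 or not a4) or not (not a3 and not a2)) or not a2 and a3 or a1) or a1
= not a2 and ((not not not a3 and not a2 or not a4) and not a3 and not a2 or not a2 and a3 or a1) or a1
= not a2 and ((not a3 and not a2 or not a4) and not a3 and not a2 or not a2 and a3 or a1) or a1
= not a2 and (not a3 and not a2 or not a2 and a3 or a1) or a1
= not a2 and (not a2 or a1) or a1
= not a2 or a1

not a2 or a1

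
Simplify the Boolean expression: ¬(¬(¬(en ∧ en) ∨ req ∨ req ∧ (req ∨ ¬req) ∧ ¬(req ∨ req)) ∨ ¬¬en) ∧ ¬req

¬en ∧ ¬req

¬(¬(¬(en ∧ en) ∨ req ∨ req ∧ (req ∨ ¬req) ∧ ¬(req ∨ req)) ∨ ¬¬en) ∧ ¬req
= ¬(¬(¬(en ∧ en) ∨ req ∨ req ∧ (req ∨ ¬req) ∧ ¬req) ∨ ¬¬en) ∧ ¬req
= ¬(¬(¬(en ∧ en) ∨ req ∨ req ∧ ¬req) ∨ ¬¬en) ∧ ¬req
= ¬(¬(¬en ∨ req ∨ req ∧ ¬req) ∨ ¬¬en) ∧ ¬req
= (¬en ∨ req ∨ req ∧ ¬req) ∧ ¬en ∧ ¬req
= (¬en ∨ req) ∧ ¬en ∧ ¬req
= ¬en ∧ ¬req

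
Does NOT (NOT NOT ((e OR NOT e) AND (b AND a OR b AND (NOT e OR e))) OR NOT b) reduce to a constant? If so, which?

yes, False

NOT (NOT NOT ((e OR NOT e) AND (b AND a OR b AND (NOT e OR e))) OR NOT b)
= NOT (NOT NOT ((e OR NOT e) AND (b AND a OR b)) OR NOT b)   — complement / identity
= NOT (NOT NOT (b AND a OR b) OR NOT b)   — complement / identity
= NOT (b AND a OR b) AND b   — De Morgan
= NOT b AND b   — absorption
= FALSE   — complement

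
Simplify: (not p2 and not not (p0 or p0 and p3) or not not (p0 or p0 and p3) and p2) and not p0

(not p2 and not not (p0 or p0 and p3) or not not (p0 or p0 and p3) and p2) and not p0
= not not (p0 or p0 and p3) and not p0   (distribution)
= not not p0 and not p0   (absorption)
= p0 and not p0   (double negation)
= False   (complement)

False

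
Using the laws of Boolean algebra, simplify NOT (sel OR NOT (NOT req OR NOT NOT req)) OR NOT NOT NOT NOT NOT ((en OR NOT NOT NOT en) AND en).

NOT (sel OR NOT (NOT req OR NOT NOT req)) OR NOT NOT NOT NOT NOT ((en OR NOT NOT NOT en) AND en)
= NOT (sel OR NOT (NOT req OR NOT NOT req)) OR NOT NOT NOT NOT NOT ((en OR NOT en) AND en)   [double negation]
= NOT (sel OR req AND NOT req) OR NOT NOT NOT NOT NOT ((en OR NOT en) AND en)   [De Morgan]
= NOT (sel OR req AND NOT req) OR NOT NOT NOT ((en OR NOT en) AND en)   [double negation]
= NOT sel OR NOT NOT NOT ((en OR NOT en) AND en)   [complement / identity]
= NOT sel OR NOT NOT NOT en   [complement / identity]
= NOT sel OR NOT en   [double negation]

NOT sel OR NOT en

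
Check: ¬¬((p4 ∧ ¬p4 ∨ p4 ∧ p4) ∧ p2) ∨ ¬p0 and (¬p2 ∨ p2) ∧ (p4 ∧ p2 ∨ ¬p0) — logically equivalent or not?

Yes

E1: ¬¬((p4 ∧ ¬p4 ∨ p4 ∧ p4) ∧ p2) ∨ ¬p0
    = (p4 ∧ ¬p4 ∨ p4 ∧ p4) ∧ p2 ∨ ¬p0
    = p4 ∧ p2 ∨ ¬p0
E2: (¬p2 ∨ p2) ∧ (p4 ∧ p2 ∨ ¬p0)
    = p4 ∧ p2 ∨ ¬p0
Both reduce to p4 ∧ p2 ∨ ¬p0, so they are equivalent.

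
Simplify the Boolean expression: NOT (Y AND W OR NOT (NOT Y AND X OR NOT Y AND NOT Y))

NOT (Y AND W OR NOT (NOT Y AND X OR NOT Y AND NOT Y))
= NOT (Y AND W OR NOT (NOT Y AND X OR NOT Y))
= NOT (Y AND W OR NOT NOT Y)
= NOT (Y AND W OR Y)
= NOT Y

NOT Y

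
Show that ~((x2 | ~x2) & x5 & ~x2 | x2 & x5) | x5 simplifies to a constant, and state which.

1

~((x2 | ~x2) & x5 & ~x2 | x2 & x5) | x5
= ~(x5 & ~x2 | x2 & x5) | x5   — complement / identity
= ~x5 | x5   — distribution
= 1   — complement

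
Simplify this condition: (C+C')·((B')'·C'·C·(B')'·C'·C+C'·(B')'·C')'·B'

(C+C')·((B')'·C'·C·(B')'·C'·C+C'·(B')'·C')'·B'
= (C+C')·((B')'·C'·C+C'·(B')'·C')'·B'
= ((B')'·C'·C+C'·(B')'·C')'·B'
= ((B')'·C')'·B'
= (B'+C)·B'
= B'

B'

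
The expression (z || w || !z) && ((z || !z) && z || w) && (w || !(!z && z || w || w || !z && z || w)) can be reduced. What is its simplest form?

z || w

(z || w || !z) && ((z || !z) && z || w) && (w || !(!z && z || w || w || !z && z || w))
= (z || w || !z) && (z || w) && (w || !(!z && z || w || w || !z && z || w))   [complement / identity]
= (z || w || !z) && (z || w) && (w || !(!z && z || w || !z && z || w))   [idempotence]
= (z || w) && (w || !(!z && z || w || !z && z || w))   [absorption]
= (z || w) && (w || !(!z && z || w))   [idempotence]
= (z || w) && (w || !w)   [complement / identity]
= z || w   [complement / identity]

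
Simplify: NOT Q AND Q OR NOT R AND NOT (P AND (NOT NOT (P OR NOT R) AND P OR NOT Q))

NOT Q AND Q OR NOT R AND NOT (P AND (NOT NOT (P OR NOT R) AND P OR NOT Q))
= NOT Q AND Q OR NOT R AND NOT (P AND ((P OR NOT R) AND P OR NOT Q))   [double negation]
= NOT Q AND Q OR NOT R AND NOT (P AND (P OR NOT Q))   [absorption]
= NOT R AND NOT (P AND (P OR NOT Q))   [complement / identity]
= NOT R AND NOT P   [absorption]

NOT R AND NOT P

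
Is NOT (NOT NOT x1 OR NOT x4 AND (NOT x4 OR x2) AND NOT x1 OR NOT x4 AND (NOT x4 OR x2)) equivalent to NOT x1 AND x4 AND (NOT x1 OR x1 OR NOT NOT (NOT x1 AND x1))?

E1: NOT (NOT NOT x1 OR NOT x4 AND (NOT x4 OR x2) AND NOT x1 OR NOT x4 AND (NOT x4 OR x2))
    = NOT (NOT NOT x1 OR NOT x4 AND (NOT x4 OR x2))
    = NOT (NOT NOT x1 OR NOT x4)
    = NOT x1 AND x4
E2: NOT x1 AND x4 AND (NOT x1 OR x1 OR NOT NOT (NOT x1 AND x1))
    = NOT x1 AND x4 AND (NOT x1 OR x1 OR NOT x1 AND x1)
    = NOT x1 AND x4 AND (NOT x1 OR x1)
    = NOT x1 AND x4
Both reduce to NOT x1 AND x4, so they are equivalent.

Yes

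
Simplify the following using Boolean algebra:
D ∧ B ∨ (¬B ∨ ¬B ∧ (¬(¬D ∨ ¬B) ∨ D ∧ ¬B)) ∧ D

D

D ∧ B ∨ (¬B ∨ ¬B ∧ (¬(¬D ∨ ¬B) ∨ D ∧ ¬B)) ∧ D
= D ∧ B ∨ (¬B ∨ ¬B ∧ (D ∧ B ∨ D ∧ ¬B)) ∧ D   — De Morgan
= D ∧ B ∨ (¬B ∨ ¬B ∧ D) ∧ D   — distribution
= D ∧ B ∨ ¬B ∧ D   — absorption
= D   — distribution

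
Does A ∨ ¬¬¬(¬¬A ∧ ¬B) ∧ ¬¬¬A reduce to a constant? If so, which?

yes, True

A ∨ ¬¬¬(¬¬A ∧ ¬B) ∧ ¬¬¬A
= A ∨ ¬¬¬(¬¬A ∧ ¬B) ∧ ¬A   (double negation)
= A ∨ ¬(¬¬A ∧ ¬B) ∧ ¬A   (double negation)
= A ∨ (¬A ∨ B) ∧ ¬A   (De Morgan)
= A ∨ ¬A   (absorption)
= True   (complement)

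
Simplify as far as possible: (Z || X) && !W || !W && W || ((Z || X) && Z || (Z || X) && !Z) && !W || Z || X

Z || X

(Z || X) && !W || !W && W || ((Z || X) && Z || (Z || X) && !Z) && !W || Z || X
= (Z || X) && !W || !W && W || (Z || X) && !W || Z || X
= (Z || X) && !W || (Z || X) && !W || Z || X
= (Z || X) && !W || Z || X
= Z || X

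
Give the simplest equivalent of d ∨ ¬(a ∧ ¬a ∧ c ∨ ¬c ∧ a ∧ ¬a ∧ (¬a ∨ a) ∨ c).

d ∨ ¬c

d ∨ ¬(a ∧ ¬a ∧ c ∨ ¬c ∧ a ∧ ¬a ∧ (¬a ∨ a) ∨ c)
= d ∨ ¬(a ∧ ¬a ∧ c ∨ ¬c ∧ a ∧ ¬a ∨ c)   (complement / identity)
= d ∨ ¬(a ∧ ¬a ∨ c)   (distribution)
= d ∨ ¬c   (complement / identity)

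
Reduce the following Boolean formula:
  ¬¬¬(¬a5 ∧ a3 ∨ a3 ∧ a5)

¬a3

¬¬¬(¬a5 ∧ a3 ∨ a3 ∧ a5)
= ¬(¬a5 ∧ a3 ∨ a3 ∧ a5)
= ¬a3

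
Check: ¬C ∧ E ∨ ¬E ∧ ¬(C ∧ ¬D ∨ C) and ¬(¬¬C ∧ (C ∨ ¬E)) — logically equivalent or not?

E1: ¬C ∧ E ∨ ¬E ∧ ¬(C ∧ ¬D ∨ C)
    = ¬C ∧ E ∨ ¬E ∧ ¬C   [absorption]
    = ¬C   [distribution]
E2: ¬(¬¬C ∧ (C ∨ ¬E))
    = ¬(C ∧ (C ∨ ¬E))   [double negation]
    = ¬C   [absorption]
Both reduce to ¬C, so they are equivalent.

Yes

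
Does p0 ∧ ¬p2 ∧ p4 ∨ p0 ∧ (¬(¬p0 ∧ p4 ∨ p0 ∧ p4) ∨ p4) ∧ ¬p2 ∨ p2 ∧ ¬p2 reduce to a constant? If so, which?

p0 ∧ ¬p2 ∧ p4 ∨ p0 ∧ (¬(¬p0 ∧ p4 ∨ p0 ∧ p4) ∨ p4) ∧ ¬p2 ∨ p2 ∧ ¬p2
= p0 ∧ ¬p2 ∧ p4 ∨ p0 ∧ (¬p4 ∨ p4) ∧ ¬p2 ∨ p2 ∧ ¬p2   — distribution
= p0 ∧ ¬p2 ∧ p4 ∨ p0 ∧ ¬p2 ∨ p2 ∧ ¬p2   — complement / identity
= p0 ∧ ¬p2 ∧ p4 ∨ p0 ∧ ¬p2   — complement / identity
= p0 ∧ ¬p2   — absorption
This depends on p0, p2, so it is not a constant.

no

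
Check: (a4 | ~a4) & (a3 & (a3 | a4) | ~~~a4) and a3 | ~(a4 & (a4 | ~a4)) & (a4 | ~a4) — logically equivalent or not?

Yes

E1: (a4 | ~a4) & (a3 & (a3 | a4) | ~~~a4)
    = (a4 | ~a4) & (a3 | ~~~a4)
    = a3 | ~~~a4
    = a3 | ~a4
E2: a3 | ~(a4 & (a4 | ~a4)) & (a4 | ~a4)
    = a3 | ~a4 & (a4 | ~a4)
    = a3 | ~a4
Both reduce to a3 | ~a4, so they are equivalent.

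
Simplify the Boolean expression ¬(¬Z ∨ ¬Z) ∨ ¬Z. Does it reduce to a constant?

True

¬(¬Z ∨ ¬Z) ∨ ¬Z
= Z ∧ Z ∨ ¬Z   — De Morgan
= Z ∨ ¬Z   — idempotence
= True   — complement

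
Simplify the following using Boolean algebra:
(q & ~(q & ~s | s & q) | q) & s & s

(q & ~(q & ~s | s & q) | q) & s & s
= (q & ~(q & ~s | s & q) | q) & s   — idempotence
= (q & ~q | q) & s   — distribution
= q & s   — complement / identity

q & s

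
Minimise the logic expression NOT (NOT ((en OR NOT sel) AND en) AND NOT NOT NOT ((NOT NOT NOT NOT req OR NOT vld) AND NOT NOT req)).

en OR req

NOT (NOT ((en OR NOT sel) AND en) AND NOT NOT NOT ((NOT NOT NOT NOT req OR NOT vld) AND NOT NOT req))
= NOT (NOT ((en OR NOT sel) AND en) AND NOT NOT NOT ((NOT NOT req OR NOT vld) AND NOT NOT req))
= NOT (NOT ((en OR NOT sel) AND en) AND NOT ((NOT NOT req OR NOT vld) AND NOT NOT req))
= NOT (NOT en AND NOT ((NOT NOT req OR NOT vld) AND NOT NOT req))
= en OR (NOT NOT req OR NOT vld) AND NOT NOT req
= en OR NOT NOT req
= en OR req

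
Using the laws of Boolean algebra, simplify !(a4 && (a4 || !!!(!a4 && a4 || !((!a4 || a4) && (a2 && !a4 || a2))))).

!(a4 && (a4 || !!!(!a4 && a4 || !((!a4 || a4) && (a2 && !a4 || a2)))))
= !(a4 && (a4 || !!!!((!a4 || a4) && (a2 && !a4 || a2))))   [complement / identity]
= !(a4 && (a4 || !!!!(a2 && !a4 || a2)))   [complement / identity]
= !(a4 && (a4 || !!!!a2))   [absorption]
= !(a4 && (a4 || !!a2))   [double negation]
= !(a4 && (a4 || a2))   [double negation]
= !a4   [absorption]

!a4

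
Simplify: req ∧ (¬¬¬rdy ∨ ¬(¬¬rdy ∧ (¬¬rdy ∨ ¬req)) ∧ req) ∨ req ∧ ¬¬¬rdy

req ∧ (¬¬¬rdy ∨ ¬(¬¬rdy ∧ (¬¬rdy ∨ ¬req)) ∧ req) ∨ req ∧ ¬¬¬rdy
= req ∧ (¬¬¬rdy ∨ ¬¬¬rdy ∧ req) ∨ req ∧ ¬¬¬rdy   [absorption]
= req ∧ ¬¬¬rdy ∨ req ∧ ¬¬¬rdy   [absorption]
= req ∧ ¬¬¬rdy   [idempotence]
= req ∧ ¬rdy   [double negation]

req ∧ ¬rdy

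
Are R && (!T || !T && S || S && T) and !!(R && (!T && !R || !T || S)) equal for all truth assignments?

Yes

E1: R && (!T || !T && S || S && T)
    = R && (!T || S)   (distribution)
E2: !!(R && (!T && !R || !T || S))
    = R && (!T && !R || !T || S)   (double negation)
    = R && (!T || S)   (absorption)
Both reduce to R && (!T || S), so they are equivalent.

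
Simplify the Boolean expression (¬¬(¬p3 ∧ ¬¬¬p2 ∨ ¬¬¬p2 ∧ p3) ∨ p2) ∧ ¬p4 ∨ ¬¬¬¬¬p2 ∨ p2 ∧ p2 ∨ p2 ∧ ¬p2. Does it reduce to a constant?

True

(¬¬(¬p3 ∧ ¬¬¬p2 ∨ ¬¬¬p2 ∧ p3) ∨ p2) ∧ ¬p4 ∨ ¬¬¬¬¬p2 ∨ p2 ∧ p2 ∨ p2 ∧ ¬p2
= (¬¬¬¬¬p2 ∨ p2) ∧ ¬p4 ∨ ¬¬¬¬¬p2 ∨ p2 ∧ p2 ∨ p2 ∧ ¬p2   (distribution)
= (¬¬¬¬¬p2 ∨ p2) ∧ ¬p4 ∨ ¬¬¬¬¬p2 ∨ p2   (distribution)
= ¬¬¬¬¬p2 ∨ p2   (absorption)
= ¬¬¬p2 ∨ p2   (double negation)
= ¬p2 ∨ p2   (double negation)
= True   (complement)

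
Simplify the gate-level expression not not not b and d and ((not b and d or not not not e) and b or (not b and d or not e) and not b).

not b and d

not not not b and d and ((not b and d or not not not e) and b or (not b and d or not e) and not b)
= not not not b and d and ((not b and d or not e) and b or (not b and d or not e) and not b)
= not not not b and d and (not b and d or not e)
= not b and d and (not b and d or not e)
= not b and d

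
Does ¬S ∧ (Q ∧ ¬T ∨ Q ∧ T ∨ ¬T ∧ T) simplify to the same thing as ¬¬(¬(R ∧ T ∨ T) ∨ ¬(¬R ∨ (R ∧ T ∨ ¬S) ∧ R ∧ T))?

No

E1: ¬S ∧ (Q ∧ ¬T ∨ Q ∧ T ∨ ¬T ∧ T)
    = ¬S ∧ (Q ∧ ¬T ∨ Q ∧ T)   [complement / identity]
    = ¬S ∧ Q   [distribution]
E2: ¬¬(¬(R ∧ T ∨ T) ∨ ¬(¬R ∨ (R ∧ T ∨ ¬S) ∧ R ∧ T))
    = ¬((R ∧ T ∨ T) ∧ (¬R ∨ (R ∧ T ∨ ¬S) ∧ R ∧ T))   [De Morgan]
    = ¬((R ∧ T ∨ T) ∧ (¬R ∨ R ∧ T))   [absorption]
    = ¬(T ∧ ¬R ∨ R ∧ T)   [distribution]
    = ¬T   [distribution]
These differ: at Q=0, R=0, S=1, T=0, E1 = 0 but E2 = 1.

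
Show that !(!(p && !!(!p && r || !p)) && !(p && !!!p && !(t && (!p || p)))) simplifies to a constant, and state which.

false

!(!(p && !!(!p && r || !p)) && !(p && !!!p && !(t && (!p || p))))
= !(!(p && !!(!p && r || !p)) && !(p && !!!p && !t))   — complement / identity
= !(!(p && !!!p) && !(p && !!!p && !t))   — absorption
= p && !!!p || p && !!!p && !t   — De Morgan
= p && !!!p   — absorption
= p && !p   — double negation
= false   — complement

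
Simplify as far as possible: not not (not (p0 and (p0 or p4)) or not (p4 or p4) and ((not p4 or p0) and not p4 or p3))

not p0 or not p4

not not (not (p0 and (p0 or p4)) or not (p4 or p4) and ((not p4 or p0) and not p4 or p3))
= not not (not (p0 and (p0 or p4)) or not (p4 or p4) and (not p4 or p3))   [absorption]
= not not (not (p0 and (p0 or p4)) or not p4 and (not p4 or p3))   [idempotence]
= not not (not (p0 and (p0 or p4)) or not p4)   [absorption]
= not (p0 and (p0 or p4)) or not p4   [double negation]
= not p0 or not p4   [absorption]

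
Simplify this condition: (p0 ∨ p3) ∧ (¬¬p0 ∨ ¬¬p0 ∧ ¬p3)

(p0 ∨ p3) ∧ (¬¬p0 ∨ ¬¬p0 ∧ ¬p3)
= (p0 ∨ p3) ∧ ¬¬p0
= (p0 ∨ p3) ∧ p0
= p0

p0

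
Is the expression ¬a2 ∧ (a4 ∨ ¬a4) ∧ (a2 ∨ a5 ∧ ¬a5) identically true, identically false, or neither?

identically false

¬a2 ∧ (a4 ∨ ¬a4) ∧ (a2 ∨ a5 ∧ ¬a5)
= ¬a2 ∧ (a2 ∨ a5 ∧ ¬a5)   (complement / identity)
= ¬a2 ∧ a2   (complement / identity)
= False   (complement)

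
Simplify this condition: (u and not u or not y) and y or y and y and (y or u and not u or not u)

y

(u and not u or not y) and y or y and y and (y or u and not u or not u)
= (u and not u or not y) and y or y and y and (y or not u)   [complement / identity]
= (u and not u or not y) and y or y and y   [absorption]
= not y and y or y and y   [complement / identity]
= y   [distribution]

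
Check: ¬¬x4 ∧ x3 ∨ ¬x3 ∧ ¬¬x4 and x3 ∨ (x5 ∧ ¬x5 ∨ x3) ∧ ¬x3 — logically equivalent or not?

No

E1: ¬¬x4 ∧ x3 ∨ ¬x3 ∧ ¬¬x4
    = ¬¬x4   [distribution]
    = x4   [double negation]
E2: x3 ∨ (x5 ∧ ¬x5 ∨ x3) ∧ ¬x3
    = x3 ∨ x3 ∧ ¬x3   [complement / identity]
    = x3   [complement / identity]
These differ: at x3=1, x4=0, x5=0, E1 = 0 but E2 = 1.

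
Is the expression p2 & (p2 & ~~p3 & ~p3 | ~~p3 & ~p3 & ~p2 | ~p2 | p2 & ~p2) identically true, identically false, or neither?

identically false

p2 & (p2 & ~~p3 & ~p3 | ~~p3 & ~p3 & ~p2 | ~p2 | p2 & ~p2)
= p2 & (~~p3 & ~p3 | ~p2 | p2 & ~p2)   [distribution]
= p2 & (p3 & ~p3 | ~p2 | p2 & ~p2)   [double negation]
= p2 & (~p2 | p2 & ~p2)   [complement / identity]
= p2 & ~p2   [complement / identity]
= 0   [complement]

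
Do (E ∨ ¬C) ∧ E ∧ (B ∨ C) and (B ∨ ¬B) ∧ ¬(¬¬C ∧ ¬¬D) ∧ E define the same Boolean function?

E1: (E ∨ ¬C) ∧ E ∧ (B ∨ C)
    = E ∧ (B ∨ C)
E2: (B ∨ ¬B) ∧ ¬(¬¬C ∧ ¬¬D) ∧ E
    = (B ∨ ¬B) ∧ (¬C ∨ ¬D) ∧ E
    = (¬C ∨ ¬D) ∧ E
These differ: at B=0, C=1, D=1, E=1, E1 = 1 but E2 = 0.

No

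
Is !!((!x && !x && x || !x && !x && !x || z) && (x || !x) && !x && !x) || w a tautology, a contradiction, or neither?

neither

!!((!x && !x && x || !x && !x && !x || z) && (x || !x) && !x && !x) || w
= !!(((x || !x) && !x && !x || z) && (x || !x) && !x && !x) || w   — distribution
= !!((x || !x) && !x && !x) || w   — absorption
= !!((x || !x) && !x) || w   — idempotence
= !!!x || w   — complement / identity
= !x || w   — double negation
This depends on w, x, so it is not a constant.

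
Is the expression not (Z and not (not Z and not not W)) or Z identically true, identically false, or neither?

not (Z and not (not Z and not not W)) or Z
= not (Z and (Z or not W)) or Z
= not Z or Z
= True

identically true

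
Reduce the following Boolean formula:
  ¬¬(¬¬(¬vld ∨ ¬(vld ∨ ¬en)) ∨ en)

¬¬(¬¬(¬vld ∨ ¬(vld ∨ ¬en)) ∨ en)
= ¬¬(¬(vld ∧ (vld ∨ ¬en)) ∨ en)   [De Morgan]
= ¬(vld ∧ (vld ∨ ¬en)) ∨ en   [double negation]
= ¬vld ∨ en   [absorption]

¬vld ∨ en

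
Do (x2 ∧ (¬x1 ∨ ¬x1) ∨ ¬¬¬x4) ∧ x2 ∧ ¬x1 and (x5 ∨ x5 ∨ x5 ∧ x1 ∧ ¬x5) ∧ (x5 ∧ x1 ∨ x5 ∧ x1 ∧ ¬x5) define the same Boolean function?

E1: (x2 ∧ (¬x1 ∨ ¬x1) ∨ ¬¬¬x4) ∧ x2 ∧ ¬x1
    = (x2 ∧ ¬x1 ∨ ¬¬¬x4) ∧ x2 ∧ ¬x1   [idempotence]
    = (x2 ∧ ¬x1 ∨ ¬x4) ∧ x2 ∧ ¬x1   [double negation]
    = x2 ∧ ¬x1   [absorption]
E2: (x5 ∨ x5 ∨ x5 ∧ x1 ∧ ¬x5) ∧ (x5 ∧ x1 ∨ x5 ∧ x1 ∧ ¬x5)
    = (x5 ∨ x5) ∧ x5 ∧ x1 ∨ x5 ∧ x1 ∧ ¬x5   [distribution]
    = x5 ∧ x5 ∧ x1 ∨ x5 ∧ x1 ∧ ¬x5   [idempotence]
    = x5 ∧ x1   [distribution]
These differ: at x1=1, x2=1, x4=0, x5=1, E1 = 0 but E2 = 1.

No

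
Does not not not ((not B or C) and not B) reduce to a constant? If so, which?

not not not ((not B or C) and not B)
= not not not not B   (absorption)
= not not B   (double negation)
= B   (double negation)
This depends on B, so it is not a constant.

no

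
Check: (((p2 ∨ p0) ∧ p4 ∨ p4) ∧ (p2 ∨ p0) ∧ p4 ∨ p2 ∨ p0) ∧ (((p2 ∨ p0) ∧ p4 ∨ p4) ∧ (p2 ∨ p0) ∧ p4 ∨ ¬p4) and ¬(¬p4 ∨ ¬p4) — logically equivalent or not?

No

E1: (((p2 ∨ p0) ∧ p4 ∨ p4) ∧ (p2 ∨ p0) ∧ p4 ∨ p2 ∨ p0) ∧ (((p2 ∨ p0) ∧ p4 ∨ p4) ∧ (p2 ∨ p0) ∧ p4 ∨ ¬p4)
    = (p2 ∨ p0) ∧ ¬p4 ∨ ((p2 ∨ p0) ∧ p4 ∨ p4) ∧ (p2 ∨ p0) ∧ p4   [distribution]
    = (p2 ∨ p0) ∧ ¬p4 ∨ (p2 ∨ p0) ∧ p4   [absorption]
    = p2 ∨ p0   [distribution]
E2: ¬(¬p4 ∨ ¬p4)
    = p4 ∧ p4   [De Morgan]
    = p4   [idempotence]
These differ: at p0=1, p2=0, p4=0, E1 = 1 but E2 = 0.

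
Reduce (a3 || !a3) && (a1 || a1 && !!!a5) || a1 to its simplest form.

(a3 || !a3) && (a1 || a1 && !!!a5) || a1
= a1 || a1 && !!!a5 || a1   [complement / identity]
= a1 || a1 && !a5 || a1   [double negation]
= a1 || a1   [absorption]
= a1   [idempotence]

a1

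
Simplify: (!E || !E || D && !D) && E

false

(!E || !E || D && !D) && E
= (!E || !E) && E   — complement / identity
= !E && E   — idempotence
= false   — complement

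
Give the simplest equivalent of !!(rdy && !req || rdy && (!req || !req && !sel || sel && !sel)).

rdy && !req

!!(rdy && !req || rdy && (!req || !req && !sel || sel && !sel))
= rdy && !req || rdy && (!req || !req && !sel || sel && !sel)   — double negation
= rdy && !req || rdy && (!req || sel && !sel)   — absorption
= rdy && !req || rdy && !req   — complement / identity
= rdy && !req   — idempotence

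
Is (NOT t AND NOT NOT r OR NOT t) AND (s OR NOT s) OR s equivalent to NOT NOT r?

E1: (NOT t AND NOT NOT r OR NOT t) AND (s OR NOT s) OR s
    = (NOT t AND r OR NOT t) AND (s OR NOT s) OR s   — double negation
    = NOT t AND (s OR NOT s) OR s   — absorption
    = NOT t OR s   — complement / identity
E2: NOT NOT r
    = r   — double negation
These differ: at r=0, s=0, t=0, E1 = 1 but E2 = 0.

No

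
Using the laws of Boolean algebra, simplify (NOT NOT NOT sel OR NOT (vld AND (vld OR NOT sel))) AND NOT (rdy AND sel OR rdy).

(NOT sel OR NOT vld) AND NOT rdy

(NOT NOT NOT sel OR NOT (vld AND (vld OR NOT sel))) AND NOT (rdy AND sel OR rdy)
= (NOT NOT NOT sel OR NOT vld) AND NOT (rdy AND sel OR rdy)   (absorption)
= (NOT sel OR NOT vld) AND NOT (rdy AND sel OR rdy)   (double negation)
= (NOT sel OR NOT vld) AND NOT rdy   (absorption)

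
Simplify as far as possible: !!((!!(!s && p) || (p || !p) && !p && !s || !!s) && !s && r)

!!((!!(!s && p) || (p || !p) && !p && !s || !!s) && !s && r)
= !!((!!(!s && p) || !p && !s || !!s) && !s && r)   (complement / identity)
= !!((!!(!s && p) || !p && !s || s) && !s && r)   (double negation)
= !!((!s && p || !p && !s || s) && !s && r)   (double negation)
= !!((!s || s) && !s && r)   (distribution)
= !!(!s && r)   (complement / identity)
= !s && r   (double negation)

!s && r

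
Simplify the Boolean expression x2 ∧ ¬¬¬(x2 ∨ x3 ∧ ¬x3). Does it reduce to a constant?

False

x2 ∧ ¬¬¬(x2 ∨ x3 ∧ ¬x3)
= x2 ∧ ¬¬¬x2
= x2 ∧ ¬x2
= False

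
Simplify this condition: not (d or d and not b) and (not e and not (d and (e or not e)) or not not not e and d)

not (d or d and not b) and (not e and not (d and (e or not e)) or not not not e and d)
= not (d or d and not b) and (not e and not d or not not not e and d)   [complement / identity]
= not (d or d and not b) and (not e and not d or not e and d)   [double negation]
= not (d or d and not b) and not e   [distribution]
= not d and not e   [absorption]

not d and not e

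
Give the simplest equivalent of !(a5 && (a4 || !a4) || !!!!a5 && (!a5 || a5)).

!(a5 && (a4 || !a4) || !!!!a5 && (!a5 || a5))
= !(a5 && (a4 || !a4) || !!a5 && (!a5 || a5))   [double negation]
= !(a5 && (a4 || !a4) || !!a5)   [complement / identity]
= !(a5 || !!a5)   [complement / identity]
= !(a5 || a5)   [double negation]
= !a5   [idempotence]

!a5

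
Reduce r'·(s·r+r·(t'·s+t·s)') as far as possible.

r'·(s·r+r·(t'·s+t·s)')
= r'·(s·r+r·s')
= r'·r
= 0

0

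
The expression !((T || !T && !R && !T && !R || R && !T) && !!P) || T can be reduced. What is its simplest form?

!P || T

!((T || !T && !R && !T && !R || R && !T) && !!P) || T
= !((T || !T && !R || R && !T) && !!P) || T   — idempotence
= !((T || !T && !R || R && !T) && P) || T   — double negation
= !((T || !T) && P) || T   — distribution
= !P || T   — complement / identity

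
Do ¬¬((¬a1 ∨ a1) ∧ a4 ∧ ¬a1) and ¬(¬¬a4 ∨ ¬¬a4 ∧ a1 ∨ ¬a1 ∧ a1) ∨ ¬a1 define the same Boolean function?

No

E1: ¬¬((¬a1 ∨ a1) ∧ a4 ∧ ¬a1)
    = ¬¬(a4 ∧ ¬a1)   [complement / identity]
    = a4 ∧ ¬a1   [double negation]
E2: ¬(¬¬a4 ∨ ¬¬a4 ∧ a1 ∨ ¬a1 ∧ a1) ∨ ¬a1
    = ¬(¬¬a4 ∨ ¬¬a4 ∧ a1) ∨ ¬a1   [complement / identity]
    = ¬¬¬a4 ∨ ¬a1   [absorption]
    = ¬a4 ∨ ¬a1   [double negation]
These differ: at a1=0, a4=0, E1 = 0 but E2 = 1.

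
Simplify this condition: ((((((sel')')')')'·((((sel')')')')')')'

sel'

((((((sel')')')')'·((((sel')')')')')')'
= ((((((sel')')')')')')'   — idempotence
= ((((sel')')')')'   — double negation
= ((sel')')'   — double negation
= sel'   — double negation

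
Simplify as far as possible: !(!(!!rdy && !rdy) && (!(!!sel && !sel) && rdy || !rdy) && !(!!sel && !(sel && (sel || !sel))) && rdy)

!rdy

!(!(!!rdy && !rdy) && (!(!!sel && !sel) && rdy || !rdy) && !(!!sel && !(sel && (sel || !sel))) && rdy)
= !((!rdy || rdy) && (!(!!sel && !sel) && rdy || !rdy) && !(!!sel && !(sel && (sel || !sel))) && rdy)   [De Morgan]
= !((!rdy || rdy) && (!(!!sel && !sel) && rdy || !rdy) && !(!!sel && !sel) && rdy)   [complement / identity]
= !((!rdy || rdy) && !(!!sel && !sel) && rdy)   [absorption]
= !((!rdy || rdy) && (!sel || sel) && rdy)   [De Morgan]
= !((!rdy || rdy) && rdy)   [complement / identity]
= !rdy   [complement / identity]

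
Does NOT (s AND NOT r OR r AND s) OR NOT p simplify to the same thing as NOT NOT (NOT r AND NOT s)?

E1: NOT (s AND NOT r OR r AND s) OR NOT p
    = NOT s OR NOT p
E2: NOT NOT (NOT r AND NOT s)
    = NOT r AND NOT s
These differ: at p=0, r=1, s=0, E1 = 1 but E2 = 0.

No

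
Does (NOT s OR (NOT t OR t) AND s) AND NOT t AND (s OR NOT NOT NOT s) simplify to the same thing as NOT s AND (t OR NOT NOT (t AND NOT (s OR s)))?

No

E1: (NOT s OR (NOT t OR t) AND s) AND NOT t AND (s OR NOT NOT NOT s)
    = (NOT s OR s) AND NOT t AND (s OR NOT NOT NOT s)   (complement / identity)
    = (NOT s OR s) AND NOT t AND (s OR NOT s)   (double negation)
    = NOT t AND (s OR NOT s)   (complement / identity)
    = NOT t   (complement / identity)
E2: NOT s AND (t OR NOT NOT (t AND NOT (s OR s)))
    = NOT s AND (t OR NOT NOT (t AND NOT s))   (idempotence)
    = NOT s AND (t OR t AND NOT s)   (double negation)
    = NOT s AND t   (absorption)
These differ: at s=0, t=0, E1 = 1 but E2 = 0.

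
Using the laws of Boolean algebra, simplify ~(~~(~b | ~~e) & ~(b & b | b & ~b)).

b

~(~~(~b | ~~e) & ~(b & b | b & ~b))
= ~(~~(~b | ~~e) & ~(b | b & ~b))   [idempotence]
= ~(~(b & ~e) & ~(b | b & ~b))   [De Morgan]
= b & ~e | b | b & ~b   [De Morgan]
= b & ~e | b   [complement / identity]
= b   [absorption]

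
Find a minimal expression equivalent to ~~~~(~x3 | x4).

~x3 | x4

~~~~(~x3 | x4)
= ~~(~x3 | x4)   [double negation]
= ~x3 | x4   [double negation]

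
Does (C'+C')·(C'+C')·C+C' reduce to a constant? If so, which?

(C'+C')·(C'+C')·C+C'
= (C'+C')·C+C'
= C'·C+C'
= C'
This depends on C, so it is not a constant.

no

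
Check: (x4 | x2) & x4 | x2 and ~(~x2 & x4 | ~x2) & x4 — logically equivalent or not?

No

E1: (x4 | x2) & x4 | x2
    = x4 | x2   — absorption
E2: ~(~x2 & x4 | ~x2) & x4
    = ~~x2 & x4   — absorption
    = x2 & x4   — double negation
These differ: at x2=1, x4=0, E1 = 1 but E2 = 0.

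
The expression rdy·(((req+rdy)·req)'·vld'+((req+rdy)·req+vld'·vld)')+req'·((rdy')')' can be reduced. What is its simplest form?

rdy·(((req+rdy)·req)'·vld'+((req+rdy)·req+vld'·vld)')+req'·((rdy')')'
= rdy·(((req+rdy)·req)'·vld'+((req+rdy)·req)')+req'·((rdy')')'   (complement / identity)
= rdy·((req+rdy)·req)'+req'·((rdy')')'   (absorption)
= rdy·req'+req'·((rdy')')'   (absorption)
= rdy·req'+req'·rdy'   (double negation)
= req'   (distribution)

req'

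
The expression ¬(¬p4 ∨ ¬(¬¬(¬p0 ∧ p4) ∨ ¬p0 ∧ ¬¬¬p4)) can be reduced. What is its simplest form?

¬(¬p4 ∨ ¬(¬¬(¬p0 ∧ p4) ∨ ¬p0 ∧ ¬¬¬p4))
= ¬(¬p4 ∨ ¬(¬p0 ∧ p4 ∨ ¬p0 ∧ ¬¬¬p4))
= p4 ∧ (¬p0 ∧ p4 ∨ ¬p0 ∧ ¬¬¬p4)
= p4 ∧ (¬p0 ∧ p4 ∨ ¬p0 ∧ ¬p4)
= p4 ∧ ¬p0 ∧ (p4 ∨ ¬p4)
= p4 ∧ ¬p0

p4 ∧ ¬p0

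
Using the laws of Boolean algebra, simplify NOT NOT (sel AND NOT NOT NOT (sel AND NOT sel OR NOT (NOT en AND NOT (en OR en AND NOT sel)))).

sel AND NOT en

NOT NOT (sel AND NOT NOT NOT (sel AND NOT sel OR NOT (NOT en AND NOT (en OR en AND NOT sel))))
= NOT NOT (sel AND NOT NOT NOT NOT (NOT en AND NOT (en OR en AND NOT sel)))   — complement / identity
= NOT NOT (sel AND NOT NOT (NOT en AND NOT (en OR en AND NOT sel)))   — double negation
= NOT NOT (sel AND NOT NOT (NOT en AND NOT en))   — absorption
= sel AND NOT NOT (NOT en AND NOT en)   — double negation
= sel AND NOT (en OR en)   — De Morgan
= sel AND NOT en   — idempotence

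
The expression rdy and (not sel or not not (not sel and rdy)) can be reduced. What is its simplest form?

rdy and (not sel or not not (not sel and rdy))
= rdy and (not sel or not sel and rdy)   [double negation]
= rdy and not sel   [absorption]

rdy and not sel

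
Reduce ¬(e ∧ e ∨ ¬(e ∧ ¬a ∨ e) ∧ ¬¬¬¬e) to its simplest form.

¬e

¬(e ∧ e ∨ ¬(e ∧ ¬a ∨ e) ∧ ¬¬¬¬e)
= ¬(e ∧ e ∨ ¬(e ∧ ¬a ∨ e) ∧ ¬¬e)   (double negation)
= ¬(e ∧ e ∨ ¬(e ∧ ¬a ∨ e) ∧ e)   (double negation)
= ¬(e ∧ e ∨ ¬e ∧ e)   (absorption)
= ¬e   (distribution)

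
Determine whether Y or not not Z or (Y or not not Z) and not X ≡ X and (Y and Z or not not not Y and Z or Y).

No

E1: Y or not not Z or (Y or not not Z) and not X
    = Y or not not Z   [absorption]
    = Y or Z   [double negation]
E2: X and (Y and Z or not not not Y and Z or Y)
    = X and (Y and Z or not Y and Z or Y)   [double negation]
    = X and (Z or Y)   [distribution]
These differ: at X=0, Y=1, Z=0, E1 = 1 but E2 = 0.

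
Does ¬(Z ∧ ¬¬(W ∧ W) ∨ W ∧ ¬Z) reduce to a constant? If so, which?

no

¬(Z ∧ ¬¬(W ∧ W) ∨ W ∧ ¬Z)
= ¬(Z ∧ W ∧ W ∨ W ∧ ¬Z)
= ¬(Z ∧ W ∨ W ∧ ¬Z)
= ¬W
This depends on W, so it is not a constant.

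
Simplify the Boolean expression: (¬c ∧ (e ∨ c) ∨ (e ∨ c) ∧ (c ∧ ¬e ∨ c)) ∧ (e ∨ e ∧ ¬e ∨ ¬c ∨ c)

e ∨ c

(¬c ∧ (e ∨ c) ∨ (e ∨ c) ∧ (c ∧ ¬e ∨ c)) ∧ (e ∨ e ∧ ¬e ∨ ¬c ∨ c)
= (¬c ∧ (e ∨ c) ∨ (e ∨ c) ∧ c) ∧ (e ∨ e ∧ ¬e ∨ ¬c ∨ c)   (absorption)
= (¬c ∧ (e ∨ c) ∨ (e ∨ c) ∧ c) ∧ (e ∨ ¬c ∨ c)   (complement / identity)
= (e ∨ c) ∧ (e ∨ ¬c ∨ c)   (distribution)
= e ∧ (e ∨ ¬c) ∨ c   (distribution)
= e ∨ c   (absorption)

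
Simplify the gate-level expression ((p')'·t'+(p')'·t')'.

p'+t

((p')'·t'+(p')'·t')'
= ((p')'·t')'   (idempotence)
= p'+t   (De Morgan)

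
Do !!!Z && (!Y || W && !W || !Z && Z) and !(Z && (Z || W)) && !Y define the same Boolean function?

Yes

E1: !!!Z && (!Y || W && !W || !Z && Z)
    = !!!Z && (!Y || W && !W)   — complement / identity
    = !!!Z && !Y   — complement / identity
    = !Z && !Y   — double negation
E2: !(Z && (Z || W)) && !Y
    = !Z && !Y   — absorption
Both reduce to !Z && !Y, so they are equivalent.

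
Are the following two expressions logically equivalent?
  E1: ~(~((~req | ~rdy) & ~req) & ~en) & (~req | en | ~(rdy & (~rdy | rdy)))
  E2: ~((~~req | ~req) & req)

E1: ~(~((~req | ~rdy) & ~req) & ~en) & (~req | en | ~(rdy & (~rdy | rdy)))
    = ~(~~req & ~en) & (~req | en | ~(rdy & (~rdy | rdy)))
    = ~(~~req & ~en) & (~req | en | ~rdy)
    = (~req | en) & (~req | en | ~rdy)
    = ~req | en
E2: ~((~~req | ~req) & req)
    = ~((req | ~req) & req)
    = ~req
These differ: at en=1, rdy=1, req=1, E1 = 1 but E2 = 0.

No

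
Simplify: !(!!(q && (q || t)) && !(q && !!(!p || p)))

true

!(!!(q && (q || t)) && !(q && !!(!p || p)))
= !(!!(q && (q || t)) && !(q && (!p || p)))   (double negation)
= !(!!q && !(q && (!p || p)))   (absorption)
= !(!!q && !q)   (complement / identity)
= !q || q   (De Morgan)
= true   (complement)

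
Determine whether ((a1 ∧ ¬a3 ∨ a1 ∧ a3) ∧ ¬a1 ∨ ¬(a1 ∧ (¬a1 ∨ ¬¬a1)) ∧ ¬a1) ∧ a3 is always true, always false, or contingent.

((a1 ∧ ¬a3 ∨ a1 ∧ a3) ∧ ¬a1 ∨ ¬(a1 ∧ (¬a1 ∨ ¬¬a1)) ∧ ¬a1) ∧ a3
= (a1 ∧ ¬a1 ∨ ¬(a1 ∧ (¬a1 ∨ ¬¬a1)) ∧ ¬a1) ∧ a3   [distribution]
= (a1 ∧ ¬a1 ∨ ¬(a1 ∧ (¬a1 ∨ a1)) ∧ ¬a1) ∧ a3   [double negation]
= (a1 ∧ ¬a1 ∨ ¬a1 ∧ ¬a1) ∧ a3   [complement / identity]
= ¬a1 ∧ a3   [distribution]
This depends on a1, a3, so it is not a constant.

contingent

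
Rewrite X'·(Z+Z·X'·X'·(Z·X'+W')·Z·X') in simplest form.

X'·Z

X'·(Z+Z·X'·X'·(Z·X'+W')·Z·X')
= X'·(Z+Z·X'·(Z·X'+W')·Z·X')
= X'·(Z+Z·X'·Z·X')
= X'·(Z+Z·X')
= X'·Z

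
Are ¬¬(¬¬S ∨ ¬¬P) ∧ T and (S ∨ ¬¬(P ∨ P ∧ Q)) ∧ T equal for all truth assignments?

E1: ¬¬(¬¬S ∨ ¬¬P) ∧ T
    = ¬(¬S ∧ ¬P) ∧ T   (De Morgan)
    = (S ∨ P) ∧ T   (De Morgan)
E2: (S ∨ ¬¬(P ∨ P ∧ Q)) ∧ T
    = (S ∨ ¬¬P) ∧ T   (absorption)
    = (S ∨ P) ∧ T   (double negation)
Both reduce to (S ∨ P) ∧ T, so they are equivalent.

Yes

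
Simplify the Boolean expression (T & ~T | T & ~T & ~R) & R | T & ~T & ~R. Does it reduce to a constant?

0

(T & ~T | T & ~T & ~R) & R | T & ~T & ~R
= T & ~T & R | T & ~T & ~R
= T & ~T
= 0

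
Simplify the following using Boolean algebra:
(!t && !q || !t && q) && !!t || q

q

(!t && !q || !t && q) && !!t || q
= !t && !!t || q   — distribution
= !t && t || q   — double negation
= q   — complement / identity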